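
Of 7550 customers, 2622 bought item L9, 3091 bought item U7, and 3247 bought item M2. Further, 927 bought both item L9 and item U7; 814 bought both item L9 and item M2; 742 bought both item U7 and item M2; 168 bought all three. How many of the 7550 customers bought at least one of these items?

N(≥1) = 2622 + 3091 + 3247 − 927 − 814 − 742 + 168 = 6645

6645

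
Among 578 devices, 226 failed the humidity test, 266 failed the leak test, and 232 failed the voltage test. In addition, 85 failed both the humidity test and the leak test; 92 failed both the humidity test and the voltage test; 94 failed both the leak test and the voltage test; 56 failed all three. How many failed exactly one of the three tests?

350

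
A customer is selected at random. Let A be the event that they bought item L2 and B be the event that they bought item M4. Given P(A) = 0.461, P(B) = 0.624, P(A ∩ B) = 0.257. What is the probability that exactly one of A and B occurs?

By inclusion–exclusion (exactly-one form):
P(exactly one) = 0.461 + 0.624 − 2·0.257 = 0.571

0.571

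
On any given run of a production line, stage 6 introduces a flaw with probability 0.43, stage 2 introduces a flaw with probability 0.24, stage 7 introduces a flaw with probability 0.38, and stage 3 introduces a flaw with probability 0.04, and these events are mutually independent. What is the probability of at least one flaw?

P(none) = (1 − 0.43) × (1 − 0.24) × (1 − 0.38) × (1 − 0.04) = 0.57 × 0.76 × 0.62 × 0.96 = 0.25784064
P(at least one) = 1 − 0.25784064 = 0.74215936

0.74215936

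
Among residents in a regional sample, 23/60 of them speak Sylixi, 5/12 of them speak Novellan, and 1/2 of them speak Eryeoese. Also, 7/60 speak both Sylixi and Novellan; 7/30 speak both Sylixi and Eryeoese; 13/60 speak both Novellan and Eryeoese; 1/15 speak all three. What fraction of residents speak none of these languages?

1/5

P(union) = 23/60 + 5/12 + 1/2 − 7/60 − 7/30 − 13/60 + 1/15 = 4/5
P(none) = 1 − 4/5 = 1/5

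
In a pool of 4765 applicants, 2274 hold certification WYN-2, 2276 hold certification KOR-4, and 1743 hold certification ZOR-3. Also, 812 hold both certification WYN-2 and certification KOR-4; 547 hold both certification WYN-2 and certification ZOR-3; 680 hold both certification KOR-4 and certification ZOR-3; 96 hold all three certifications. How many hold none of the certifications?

415

Apply inclusion-exclusion:
N(≥1) = 2274 + 2276 + 1743 − 812 − 547 − 680 + 96 = 4350
None: 4765 − 4350 = 415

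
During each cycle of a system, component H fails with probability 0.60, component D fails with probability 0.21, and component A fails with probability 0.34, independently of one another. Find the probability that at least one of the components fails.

0.79144

Independence gives P(none) = ∏(1 − pᵢ).
P(none) = (1 − 0.60) × (1 − 0.21) × (1 − 0.34) = 0.40 × 0.79 × 0.66 = 0.20856
P(at least one) = 1 − 0.20856 = 0.79144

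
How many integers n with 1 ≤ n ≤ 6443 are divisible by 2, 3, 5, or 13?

3221 + 2147 + 1288 + 495 − 1073 − 644 − 247 − 429 − 165 − 99 + 214 + 82 + 49 + 33 − 16 = 4856

4856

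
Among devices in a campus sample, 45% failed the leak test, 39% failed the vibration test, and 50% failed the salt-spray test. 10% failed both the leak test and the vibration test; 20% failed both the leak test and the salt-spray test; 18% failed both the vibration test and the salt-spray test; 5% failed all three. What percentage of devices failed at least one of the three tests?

91%

P(union) = 45 + 39 + 50 − 10 − 20 − 18 + 5 = 91%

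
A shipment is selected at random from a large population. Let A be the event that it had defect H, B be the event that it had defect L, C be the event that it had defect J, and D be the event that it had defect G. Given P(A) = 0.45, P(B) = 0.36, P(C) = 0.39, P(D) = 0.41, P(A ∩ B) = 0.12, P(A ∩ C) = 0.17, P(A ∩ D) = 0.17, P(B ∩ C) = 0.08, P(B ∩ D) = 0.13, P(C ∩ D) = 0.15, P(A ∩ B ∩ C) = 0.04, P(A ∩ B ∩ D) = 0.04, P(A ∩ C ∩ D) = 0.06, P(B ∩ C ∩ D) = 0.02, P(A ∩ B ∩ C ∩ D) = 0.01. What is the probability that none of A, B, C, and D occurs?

Apply inclusion-exclusion:
P(A ∪ B ∪ C ∪ D) = 0.45 + 0.36 + 0.39 + 0.41 − 0.12 − 0.17 − 0.17 − 0.08 − 0.13 − 0.15 + 0.04 + 0.04 + 0.06 + 0.02 − 0.01 = 0.94
P(none) = 1 − 0.94 = 0.06

0.06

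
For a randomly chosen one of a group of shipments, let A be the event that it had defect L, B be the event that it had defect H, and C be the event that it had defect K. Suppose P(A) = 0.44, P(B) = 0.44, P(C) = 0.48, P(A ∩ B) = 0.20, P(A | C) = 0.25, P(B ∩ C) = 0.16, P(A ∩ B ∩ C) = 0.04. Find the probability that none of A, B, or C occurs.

0.08

P(A ∩ C) = P(C)·P(A|C) = 0.48 × 0.25 = 0.12
P(A ∪ B ∪ C) = 0.44 + 0.44 + 0.48 − 0.20 − 0.12 − 0.16 + 0.04 = 0.92
P(none) = 1 − 0.92 = 0.08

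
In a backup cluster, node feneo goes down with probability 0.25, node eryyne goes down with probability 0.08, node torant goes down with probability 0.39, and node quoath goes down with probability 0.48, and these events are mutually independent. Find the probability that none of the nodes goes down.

0.218868

P(none) = (1 − 0.25) × (1 − 0.08) × (1 − 0.39) × (1 − 0.48) = 0.75 × 0.92 × 0.61 × 0.52 = 0.218868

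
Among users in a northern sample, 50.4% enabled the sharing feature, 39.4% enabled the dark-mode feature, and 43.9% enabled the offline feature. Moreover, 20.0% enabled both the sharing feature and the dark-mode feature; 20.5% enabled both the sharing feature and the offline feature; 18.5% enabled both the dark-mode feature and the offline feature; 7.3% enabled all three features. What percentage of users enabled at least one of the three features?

Inclusion–exclusion gives
P(union) = 50.4 + 39.4 + 43.9 − 20.0 − 20.5 − 18.5 + 7.3 = 82.0%

82.0%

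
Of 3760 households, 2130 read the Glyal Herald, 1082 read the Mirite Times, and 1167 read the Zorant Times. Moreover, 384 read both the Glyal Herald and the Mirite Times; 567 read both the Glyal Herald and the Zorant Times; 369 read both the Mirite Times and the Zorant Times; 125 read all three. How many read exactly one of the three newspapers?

2114

By inclusion–exclusion (exactly-one form):
|exactly one| = 2130 + 1082 + 1167 − 2·384 − 2·567 − 2·369 + 3·125 = 2114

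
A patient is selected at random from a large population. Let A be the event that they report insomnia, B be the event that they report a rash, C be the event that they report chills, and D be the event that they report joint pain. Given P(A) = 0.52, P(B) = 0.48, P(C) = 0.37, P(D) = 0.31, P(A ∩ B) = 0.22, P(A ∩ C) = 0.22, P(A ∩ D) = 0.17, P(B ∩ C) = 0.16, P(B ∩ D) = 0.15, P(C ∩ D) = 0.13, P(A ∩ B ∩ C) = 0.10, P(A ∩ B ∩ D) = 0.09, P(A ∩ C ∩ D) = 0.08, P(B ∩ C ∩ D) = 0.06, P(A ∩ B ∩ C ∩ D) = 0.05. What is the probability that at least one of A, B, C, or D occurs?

0.91

P(A ∪ B ∪ C ∪ D) = 0.52 + 0.48 + 0.37 + 0.31 − 0.22 − 0.22 − 0.17 − 0.16 − 0.15 − 0.13 + 0.10 + 0.09 + 0.08 + 0.06 − 0.05 = 0.91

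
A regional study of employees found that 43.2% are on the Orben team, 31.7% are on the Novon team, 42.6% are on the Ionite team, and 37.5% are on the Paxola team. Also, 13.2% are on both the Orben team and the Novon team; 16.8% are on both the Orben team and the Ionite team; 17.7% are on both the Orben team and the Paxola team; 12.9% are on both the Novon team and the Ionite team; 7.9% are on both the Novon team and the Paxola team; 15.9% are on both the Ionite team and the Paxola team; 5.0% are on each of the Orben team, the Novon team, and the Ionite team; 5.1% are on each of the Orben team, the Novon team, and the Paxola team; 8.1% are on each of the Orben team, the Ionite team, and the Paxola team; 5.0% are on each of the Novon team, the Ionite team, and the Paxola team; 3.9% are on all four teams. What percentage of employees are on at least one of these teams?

89.9%

By inclusion-exclusion,
P(union) = 43.2 + 31.7 + 42.6 + 37.5 − 13.2 − 16.8 − 17.7 − 12.9 − 7.9 − 15.9 + 5.0 + 5.1 + 8.1 + 5.0 − 3.9 = 89.9%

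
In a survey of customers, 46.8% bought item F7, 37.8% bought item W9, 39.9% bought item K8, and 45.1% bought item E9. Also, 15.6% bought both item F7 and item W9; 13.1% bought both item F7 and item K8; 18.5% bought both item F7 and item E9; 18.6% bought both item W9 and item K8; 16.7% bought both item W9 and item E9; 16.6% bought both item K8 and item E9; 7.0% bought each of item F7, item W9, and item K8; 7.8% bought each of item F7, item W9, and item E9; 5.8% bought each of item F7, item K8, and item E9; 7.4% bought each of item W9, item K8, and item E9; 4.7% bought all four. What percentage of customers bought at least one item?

Using inclusion–exclusion:
P(union) = 46.8 + 37.8 + 39.9 + 45.1 − 15.6 − 13.1 − 18.5 − 18.6 − 16.7 − 16.6 + 7.0 + 7.8 + 5.8 + 7.4 − 4.7 = 93.8%

93.8%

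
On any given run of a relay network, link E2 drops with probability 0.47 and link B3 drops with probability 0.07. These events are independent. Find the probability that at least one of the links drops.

0.5071

P(none) = (1 − 0.47) × (1 − 0.07) = 0.53 × 0.93 = 0.4929
P(at least one) = 1 − 0.4929 = 0.5071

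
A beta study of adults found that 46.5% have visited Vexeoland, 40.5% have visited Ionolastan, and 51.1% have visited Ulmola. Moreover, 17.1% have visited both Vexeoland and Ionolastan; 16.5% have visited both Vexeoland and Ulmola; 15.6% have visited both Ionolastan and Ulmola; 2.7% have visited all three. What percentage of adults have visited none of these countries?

Using inclusion–exclusion:
P(at least one) = 46.5 + 40.5 + 51.1 − 17.1 − 16.5 − 15.6 + 2.7 = 91.6%
P(none) = 100% − 91.6% = 8.4%

8.4%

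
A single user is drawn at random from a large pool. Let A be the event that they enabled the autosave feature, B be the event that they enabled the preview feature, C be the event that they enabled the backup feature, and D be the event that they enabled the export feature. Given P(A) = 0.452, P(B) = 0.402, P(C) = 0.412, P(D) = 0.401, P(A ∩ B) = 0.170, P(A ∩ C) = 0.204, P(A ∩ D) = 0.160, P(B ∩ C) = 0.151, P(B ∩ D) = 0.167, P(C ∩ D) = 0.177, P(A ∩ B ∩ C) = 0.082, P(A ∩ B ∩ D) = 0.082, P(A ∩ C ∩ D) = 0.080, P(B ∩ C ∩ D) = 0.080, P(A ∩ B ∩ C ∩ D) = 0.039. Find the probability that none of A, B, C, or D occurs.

0.077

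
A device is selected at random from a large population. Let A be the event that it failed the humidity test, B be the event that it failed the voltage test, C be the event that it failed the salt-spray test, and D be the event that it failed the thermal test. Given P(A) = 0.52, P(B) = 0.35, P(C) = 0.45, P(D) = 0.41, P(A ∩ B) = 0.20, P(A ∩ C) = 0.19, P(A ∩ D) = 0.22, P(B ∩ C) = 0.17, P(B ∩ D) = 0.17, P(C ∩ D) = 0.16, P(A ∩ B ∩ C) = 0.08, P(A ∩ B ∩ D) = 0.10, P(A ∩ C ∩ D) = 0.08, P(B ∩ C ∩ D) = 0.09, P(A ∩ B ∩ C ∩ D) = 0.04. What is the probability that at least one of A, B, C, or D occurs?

P(A ∪ B ∪ C ∪ D) = 0.52 + 0.35 + 0.45 + 0.41 − 0.20 − 0.19 − 0.22 − 0.17 − 0.17 − 0.16 + 0.08 + 0.10 + 0.08 + 0.09 − 0.04 = 0.93

0.93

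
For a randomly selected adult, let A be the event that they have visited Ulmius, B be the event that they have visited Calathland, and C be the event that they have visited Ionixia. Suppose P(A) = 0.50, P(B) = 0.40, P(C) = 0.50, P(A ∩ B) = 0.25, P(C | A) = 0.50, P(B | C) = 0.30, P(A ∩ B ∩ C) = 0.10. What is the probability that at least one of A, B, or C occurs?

P(A ∩ C) = P(A)·P(C|A) = 0.50 × 0.50 = 0.25
P(B ∩ C) = P(C)·P(B|C) = 0.50 × 0.30 = 0.15
P(A ∪ B ∪ C) = 0.50 + 0.40 + 0.50 − 0.25 − 0.25 − 0.15 + 0.10 = 0.85

0.85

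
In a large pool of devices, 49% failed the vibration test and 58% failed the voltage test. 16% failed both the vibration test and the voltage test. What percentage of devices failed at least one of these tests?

P(at least one) = 49 + 58 − 16 = 91%

91%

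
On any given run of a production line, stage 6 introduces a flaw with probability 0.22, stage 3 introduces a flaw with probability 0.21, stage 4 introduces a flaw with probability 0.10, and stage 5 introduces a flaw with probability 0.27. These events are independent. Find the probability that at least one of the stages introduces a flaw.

Independence gives P(none) = ∏(1 − pᵢ).
P(none) = (1 − 0.22) × (1 − 0.21) × (1 − 0.10) × (1 − 0.27) = 0.78 × 0.79 × 0.90 × 0.73 = 0.4048434
P(at least one) = 1 − 0.4048434 = 0.5951566

0.5951566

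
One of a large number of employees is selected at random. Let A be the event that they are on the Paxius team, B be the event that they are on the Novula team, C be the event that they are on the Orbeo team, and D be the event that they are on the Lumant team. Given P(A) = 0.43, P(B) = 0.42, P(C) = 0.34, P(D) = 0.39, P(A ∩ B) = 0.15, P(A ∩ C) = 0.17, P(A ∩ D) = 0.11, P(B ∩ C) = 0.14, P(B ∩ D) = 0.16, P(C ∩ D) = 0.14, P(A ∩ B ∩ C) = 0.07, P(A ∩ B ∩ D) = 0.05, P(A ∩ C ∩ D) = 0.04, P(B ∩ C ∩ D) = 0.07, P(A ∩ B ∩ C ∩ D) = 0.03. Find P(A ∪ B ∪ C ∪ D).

Inclusion–exclusion gives
P(A ∪ B ∪ C ∪ D) = 0.43 + 0.42 + 0.34 + 0.39 − 0.15 − 0.17 − 0.11 − 0.14 − 0.16 − 0.14 + 0.07 + 0.05 + 0.04 + 0.07 − 0.03 = 0.91

0.91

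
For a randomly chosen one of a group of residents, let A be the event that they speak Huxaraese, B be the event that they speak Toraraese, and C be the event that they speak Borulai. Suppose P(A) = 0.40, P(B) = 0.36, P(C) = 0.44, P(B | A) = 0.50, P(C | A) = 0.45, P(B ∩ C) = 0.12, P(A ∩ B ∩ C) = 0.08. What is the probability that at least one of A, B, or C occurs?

P(A ∩ B) = P(A)·P(B|A) = 0.40 × 0.50 = 0.20
P(A ∩ C) = P(A)·P(C|A) = 0.40 × 0.45 = 0.18
Using inclusion–exclusion:
P(A ∪ B ∪ C) = 0.40 + 0.36 + 0.44 − 0.20 − 0.18 − 0.12 + 0.08 = 0.78

0.78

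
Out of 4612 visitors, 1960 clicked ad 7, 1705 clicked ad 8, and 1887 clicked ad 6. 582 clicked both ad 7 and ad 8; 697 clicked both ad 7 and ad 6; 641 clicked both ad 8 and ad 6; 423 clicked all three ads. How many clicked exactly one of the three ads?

By inclusion–exclusion (exactly-one form):
N(exactly one) = 1960 + 1705 + 1887 − 2·582 − 2·697 − 2·641 + 3·423 = 2981

2981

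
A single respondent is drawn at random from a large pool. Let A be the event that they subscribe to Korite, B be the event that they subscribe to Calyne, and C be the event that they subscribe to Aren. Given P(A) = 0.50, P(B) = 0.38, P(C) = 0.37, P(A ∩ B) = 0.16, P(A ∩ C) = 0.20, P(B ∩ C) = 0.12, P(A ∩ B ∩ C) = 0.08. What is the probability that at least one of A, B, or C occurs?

0.85

P(A ∪ B ∪ C) = 0.50 + 0.38 + 0.37 − 0.16 − 0.20 − 0.12 + 0.08 = 0.85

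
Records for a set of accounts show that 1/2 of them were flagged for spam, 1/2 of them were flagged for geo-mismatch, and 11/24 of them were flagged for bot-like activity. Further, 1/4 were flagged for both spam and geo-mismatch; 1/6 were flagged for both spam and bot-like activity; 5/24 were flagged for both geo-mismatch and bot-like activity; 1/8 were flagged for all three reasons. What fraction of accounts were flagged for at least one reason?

23/24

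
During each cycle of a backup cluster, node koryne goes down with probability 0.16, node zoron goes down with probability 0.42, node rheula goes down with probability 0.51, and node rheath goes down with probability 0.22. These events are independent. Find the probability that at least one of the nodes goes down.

0.81379216

P(none) = (1 − 0.16) × (1 − 0.42) × (1 − 0.51) × (1 − 0.22) = 0.84 × 0.58 × 0.49 × 0.78 = 0.18620784
P(at least one) = 1 − 0.18620784 = 0.81379216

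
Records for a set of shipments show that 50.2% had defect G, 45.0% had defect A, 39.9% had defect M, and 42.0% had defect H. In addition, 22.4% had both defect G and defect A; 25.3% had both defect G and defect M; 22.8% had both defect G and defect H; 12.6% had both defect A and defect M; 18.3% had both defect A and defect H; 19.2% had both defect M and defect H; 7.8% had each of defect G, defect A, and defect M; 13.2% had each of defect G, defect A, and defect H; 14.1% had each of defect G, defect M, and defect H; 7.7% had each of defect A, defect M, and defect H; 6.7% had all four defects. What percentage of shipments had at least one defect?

Apply inclusion-exclusion:
P(union) = 50.2 + 45.0 + 39.9 + 42.0 − 22.4 − 25.3 − 22.8 − 12.6 − 18.3 − 19.2 + 7.8 + 13.2 + 14.1 + 7.7 − 6.7 = 92.6%

92.6%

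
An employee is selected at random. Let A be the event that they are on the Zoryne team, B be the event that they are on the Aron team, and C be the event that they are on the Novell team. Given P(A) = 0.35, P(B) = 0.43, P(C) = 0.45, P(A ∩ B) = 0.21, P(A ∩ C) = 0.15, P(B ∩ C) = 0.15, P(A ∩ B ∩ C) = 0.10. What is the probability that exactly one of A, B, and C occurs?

0.51

Using the inclusion–exclusion count for exactly one event:
P(exactly one) = 0.35 + 0.43 + 0.45 − 2·0.21 − 2·0.15 − 2·0.15 + 3·0.10 = 0.51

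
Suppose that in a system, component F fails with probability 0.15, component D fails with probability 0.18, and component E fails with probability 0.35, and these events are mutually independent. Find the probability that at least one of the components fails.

P(none) = (1 − 0.15) × (1 − 0.18) × (1 − 0.35) = 0.85 × 0.82 × 0.65 = 0.45305
P(at least one) = 1 − 0.45305 = 0.54695

0.54695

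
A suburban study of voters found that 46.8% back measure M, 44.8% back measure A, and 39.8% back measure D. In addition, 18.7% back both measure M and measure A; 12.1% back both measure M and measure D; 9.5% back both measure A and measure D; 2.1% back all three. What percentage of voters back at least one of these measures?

P(≥1) = 46.8 + 44.8 + 39.8 − 18.7 − 12.1 − 9.5 + 2.1 = 93.2%

93.2%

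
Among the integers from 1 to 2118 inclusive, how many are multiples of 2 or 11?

By inclusion–exclusion:
⌊2118/2⌋ + ⌊2118/11⌋ − ⌊2118/22⌋ = 1059 + 192 − 96 = 1155

1155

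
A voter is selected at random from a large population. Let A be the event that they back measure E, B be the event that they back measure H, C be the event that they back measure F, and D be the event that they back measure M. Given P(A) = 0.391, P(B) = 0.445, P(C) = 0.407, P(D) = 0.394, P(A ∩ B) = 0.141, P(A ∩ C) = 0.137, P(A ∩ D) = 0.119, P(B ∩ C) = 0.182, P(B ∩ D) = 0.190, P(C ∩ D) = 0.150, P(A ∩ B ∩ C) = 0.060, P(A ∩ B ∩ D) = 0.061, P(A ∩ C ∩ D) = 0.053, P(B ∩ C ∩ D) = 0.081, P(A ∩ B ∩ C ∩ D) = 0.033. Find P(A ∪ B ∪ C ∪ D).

0.940

Inclusion–exclusion gives
P(A ∪ B ∪ C ∪ D) = 0.391 + 0.445 + 0.407 + 0.394 − 0.141 − 0.137 − 0.119 − 0.182 − 0.190 − 0.150 + 0.060 + 0.061 + 0.053 + 0.081 − 0.033 = 0.940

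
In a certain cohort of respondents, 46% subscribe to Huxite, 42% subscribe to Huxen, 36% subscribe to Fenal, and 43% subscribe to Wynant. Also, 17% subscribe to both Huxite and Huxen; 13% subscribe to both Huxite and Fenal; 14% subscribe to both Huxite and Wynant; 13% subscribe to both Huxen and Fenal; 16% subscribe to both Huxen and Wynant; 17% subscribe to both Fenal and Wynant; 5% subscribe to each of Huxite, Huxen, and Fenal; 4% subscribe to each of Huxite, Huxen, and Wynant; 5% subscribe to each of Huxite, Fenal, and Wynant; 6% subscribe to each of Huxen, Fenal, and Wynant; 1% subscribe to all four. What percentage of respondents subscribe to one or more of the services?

96%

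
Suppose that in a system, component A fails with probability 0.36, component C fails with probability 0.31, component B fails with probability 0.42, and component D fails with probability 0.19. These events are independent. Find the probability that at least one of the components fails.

0.79253632

P(none) = (1 − 0.36) × (1 − 0.31) × (1 − 0.42) × (1 − 0.19) = 0.64 × 0.69 × 0.58 × 0.81 = 0.20746368
P(at least one) = 1 − 0.20746368 = 0.79253632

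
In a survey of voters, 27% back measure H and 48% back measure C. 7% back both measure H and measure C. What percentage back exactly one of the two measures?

P(exactly one) = 27 + 48 − 2·7 = 61%

61%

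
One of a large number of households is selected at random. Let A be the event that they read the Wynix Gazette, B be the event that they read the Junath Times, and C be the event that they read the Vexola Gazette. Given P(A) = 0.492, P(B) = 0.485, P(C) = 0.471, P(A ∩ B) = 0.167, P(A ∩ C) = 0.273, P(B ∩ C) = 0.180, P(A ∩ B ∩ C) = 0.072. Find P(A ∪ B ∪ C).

0.900

Using inclusion–exclusion:
P(A ∪ B ∪ C) = 0.492 + 0.485 + 0.471 − 0.167 − 0.273 − 0.180 + 0.072 = 0.900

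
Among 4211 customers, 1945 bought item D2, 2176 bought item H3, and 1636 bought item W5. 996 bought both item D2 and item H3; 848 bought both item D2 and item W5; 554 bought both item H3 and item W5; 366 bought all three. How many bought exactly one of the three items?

By inclusion–exclusion (exactly-one form):
|exactly one| = 1945 + 2176 + 1636 − 2·996 − 2·848 − 2·554 + 3·366 = 2059

2059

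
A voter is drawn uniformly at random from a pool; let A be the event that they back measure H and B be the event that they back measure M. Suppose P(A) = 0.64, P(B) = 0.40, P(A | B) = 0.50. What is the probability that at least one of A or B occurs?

P(A ∩ B) = P(B)·P(A|B) = 0.40 × 0.50 = 0.20
P(A ∪ B) = 0.64 + 0.40 − 0.20 = 0.84

0.84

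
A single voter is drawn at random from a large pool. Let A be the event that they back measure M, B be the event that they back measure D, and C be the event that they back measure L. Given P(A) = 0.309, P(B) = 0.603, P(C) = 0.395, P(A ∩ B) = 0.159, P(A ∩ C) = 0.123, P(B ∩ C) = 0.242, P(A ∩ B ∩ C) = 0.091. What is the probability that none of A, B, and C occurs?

P(A ∪ B ∪ C) = 0.309 + 0.603 + 0.395 − 0.159 − 0.123 − 0.242 + 0.091 = 0.874
P(none) = 1 − 0.874 = 0.126

0.126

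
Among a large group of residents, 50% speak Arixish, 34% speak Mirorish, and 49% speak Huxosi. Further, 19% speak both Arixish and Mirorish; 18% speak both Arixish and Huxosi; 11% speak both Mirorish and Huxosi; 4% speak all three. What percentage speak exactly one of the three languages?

49%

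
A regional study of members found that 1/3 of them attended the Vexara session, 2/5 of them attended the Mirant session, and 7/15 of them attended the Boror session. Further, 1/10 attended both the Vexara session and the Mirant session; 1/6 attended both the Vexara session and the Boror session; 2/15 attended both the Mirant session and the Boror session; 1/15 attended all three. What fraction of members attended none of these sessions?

By inclusion–exclusion:
P(union) = 1/3 + 2/5 + 7/15 − 1/10 − 1/6 − 2/15 + 1/15 = 13/15
P(none) = 1 − 13/15 = 2/15

2/15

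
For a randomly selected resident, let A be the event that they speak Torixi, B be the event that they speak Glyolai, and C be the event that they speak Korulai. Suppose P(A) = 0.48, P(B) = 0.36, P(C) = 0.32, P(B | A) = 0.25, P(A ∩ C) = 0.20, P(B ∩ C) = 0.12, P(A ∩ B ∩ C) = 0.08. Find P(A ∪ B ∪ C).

P(A ∩ B) = P(A)·P(B|A) = 0.48 × 0.25 = 0.12
P(A ∪ B ∪ C) = 0.48 + 0.36 + 0.32 − 0.12 − 0.20 − 0.12 + 0.08 = 0.80

0.80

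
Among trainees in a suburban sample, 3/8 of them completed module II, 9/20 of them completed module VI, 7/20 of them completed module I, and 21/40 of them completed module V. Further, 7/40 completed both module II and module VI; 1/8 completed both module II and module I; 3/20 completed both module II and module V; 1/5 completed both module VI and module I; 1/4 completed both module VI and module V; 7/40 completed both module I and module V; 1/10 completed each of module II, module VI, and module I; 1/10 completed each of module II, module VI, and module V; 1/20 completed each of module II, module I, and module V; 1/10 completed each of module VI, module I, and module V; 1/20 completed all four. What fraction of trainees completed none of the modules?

3/40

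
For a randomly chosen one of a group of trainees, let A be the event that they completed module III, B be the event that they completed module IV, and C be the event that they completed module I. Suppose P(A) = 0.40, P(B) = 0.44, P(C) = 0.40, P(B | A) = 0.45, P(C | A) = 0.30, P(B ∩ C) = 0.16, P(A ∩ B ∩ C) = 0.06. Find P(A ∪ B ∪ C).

P(A ∩ B) = P(A)·P(B|A) = 0.40 × 0.45 = 0.18
P(A ∩ C) = P(A)·P(C|A) = 0.40 × 0.30 = 0.12
P(A ∪ B ∪ C) = 0.40 + 0.44 + 0.40 − 0.18 − 0.12 − 0.16 + 0.06 = 0.84

0.84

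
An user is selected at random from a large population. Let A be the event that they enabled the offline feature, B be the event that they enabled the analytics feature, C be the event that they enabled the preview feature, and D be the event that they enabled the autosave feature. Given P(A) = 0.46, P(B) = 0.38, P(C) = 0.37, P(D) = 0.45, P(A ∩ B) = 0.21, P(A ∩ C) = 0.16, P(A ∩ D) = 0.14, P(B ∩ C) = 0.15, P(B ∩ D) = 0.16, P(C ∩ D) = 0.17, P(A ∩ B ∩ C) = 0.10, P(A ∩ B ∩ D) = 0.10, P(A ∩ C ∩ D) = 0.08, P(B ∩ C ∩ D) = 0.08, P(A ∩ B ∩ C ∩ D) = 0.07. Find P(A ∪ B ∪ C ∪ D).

0.96

Using inclusion–exclusion:
P(A ∪ B ∪ C ∪ D) = 0.46 + 0.38 + 0.37 + 0.45 − 0.21 − 0.16 − 0.14 − 0.15 − 0.16 − 0.17 + 0.10 + 0.10 + 0.08 + 0.08 − 0.07 = 0.96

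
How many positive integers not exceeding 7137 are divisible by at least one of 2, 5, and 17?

floor(7137/2) + floor(7137/5) + floor(7137/17) − floor(7137/10) − floor(7137/34) − floor(7137/85) + floor(7137/170) = 3568 + 1427 + 419 − 713 − 209 − 83 + 41 = 4450

4450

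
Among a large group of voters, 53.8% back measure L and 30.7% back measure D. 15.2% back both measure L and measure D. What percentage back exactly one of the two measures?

54.1%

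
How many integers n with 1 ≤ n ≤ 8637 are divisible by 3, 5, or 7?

By inclusion-exclusion,
floor(8637/3) + floor(8637/5) + floor(8637/7) − floor(8637/15) − floor(8637/21) − floor(8637/35) + floor(8637/105) = 2879 + 1727 + 1233 − 575 − 411 − 246 + 82 = 4689

4689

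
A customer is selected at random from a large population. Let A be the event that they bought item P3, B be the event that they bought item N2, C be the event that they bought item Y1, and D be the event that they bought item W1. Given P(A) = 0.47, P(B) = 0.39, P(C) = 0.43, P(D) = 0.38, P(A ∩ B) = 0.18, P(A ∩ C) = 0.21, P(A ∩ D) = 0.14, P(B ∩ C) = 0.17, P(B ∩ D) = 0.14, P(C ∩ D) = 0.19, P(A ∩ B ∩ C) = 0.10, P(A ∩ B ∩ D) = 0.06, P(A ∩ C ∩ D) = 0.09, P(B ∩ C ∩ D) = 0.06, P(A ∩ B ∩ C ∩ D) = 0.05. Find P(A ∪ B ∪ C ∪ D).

0.90

P(A ∪ B ∪ C ∪ D) = 0.47 + 0.39 + 0.43 + 0.38 − 0.18 − 0.21 − 0.14 − 0.17 − 0.14 − 0.19 + 0.10 + 0.06 + 0.09 + 0.06 − 0.05 = 0.90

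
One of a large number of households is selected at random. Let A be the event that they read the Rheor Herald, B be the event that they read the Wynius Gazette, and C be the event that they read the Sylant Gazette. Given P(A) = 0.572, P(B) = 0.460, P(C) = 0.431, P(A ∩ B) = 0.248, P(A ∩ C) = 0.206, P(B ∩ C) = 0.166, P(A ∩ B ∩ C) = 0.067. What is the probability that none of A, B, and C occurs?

0.090

P(A ∪ B ∪ C) = 0.572 + 0.460 + 0.431 − 0.248 − 0.206 − 0.166 + 0.067 = 0.910
P(none) = 1 − 0.910 = 0.090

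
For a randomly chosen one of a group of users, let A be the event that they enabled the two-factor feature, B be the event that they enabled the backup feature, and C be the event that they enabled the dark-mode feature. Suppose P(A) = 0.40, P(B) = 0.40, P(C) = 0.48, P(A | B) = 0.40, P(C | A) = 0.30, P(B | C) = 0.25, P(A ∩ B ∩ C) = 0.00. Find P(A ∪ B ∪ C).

P(A ∩ B) = P(B)·P(A|B) = 0.40 × 0.40 = 0.16
P(A ∩ C) = P(A)·P(C|A) = 0.40 × 0.30 = 0.12
P(B ∩ C) = P(C)·P(B|C) = 0.48 × 0.25 = 0.12
By inclusion-exclusion,
P(A ∪ B ∪ C) = 0.40 + 0.40 + 0.48 − 0.16 − 0.12 − 0.12 + 0.00 = 0.88

0.88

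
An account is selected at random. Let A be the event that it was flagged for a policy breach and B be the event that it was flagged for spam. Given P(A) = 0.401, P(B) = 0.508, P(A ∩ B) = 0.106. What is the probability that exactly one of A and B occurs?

0.697

By inclusion–exclusion (exactly-one form):
P(exactly one) = 0.401 + 0.508 − 2·0.106 = 0.697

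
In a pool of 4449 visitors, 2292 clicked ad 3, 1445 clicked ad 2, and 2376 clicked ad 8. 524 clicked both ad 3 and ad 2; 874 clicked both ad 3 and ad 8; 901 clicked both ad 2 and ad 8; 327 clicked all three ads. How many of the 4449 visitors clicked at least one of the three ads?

4141

Apply inclusion-exclusion:
|union| = 2292 + 1445 + 2376 − 524 − 874 − 901 + 327 = 4141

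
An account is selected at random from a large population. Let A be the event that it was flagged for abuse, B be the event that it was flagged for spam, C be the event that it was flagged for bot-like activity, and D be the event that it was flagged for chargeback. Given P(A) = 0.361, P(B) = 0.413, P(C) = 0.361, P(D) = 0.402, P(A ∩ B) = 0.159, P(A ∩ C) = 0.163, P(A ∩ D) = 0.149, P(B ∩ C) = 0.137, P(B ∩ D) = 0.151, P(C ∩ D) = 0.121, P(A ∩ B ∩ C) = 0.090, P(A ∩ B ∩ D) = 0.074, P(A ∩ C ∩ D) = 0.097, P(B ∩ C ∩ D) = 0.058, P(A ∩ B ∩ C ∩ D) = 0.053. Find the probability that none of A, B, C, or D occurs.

P(A ∪ B ∪ C ∪ D) = 0.361 + 0.413 + 0.361 + 0.402 − 0.159 − 0.163 − 0.149 − 0.137 − 0.151 − 0.121 + 0.090 + 0.074 + 0.097 + 0.058 − 0.053 = 0.923
P(none) = 1 − 0.923 = 0.077

0.077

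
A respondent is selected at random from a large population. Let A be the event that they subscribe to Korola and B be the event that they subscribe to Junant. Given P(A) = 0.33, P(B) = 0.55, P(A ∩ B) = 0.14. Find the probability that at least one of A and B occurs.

0.74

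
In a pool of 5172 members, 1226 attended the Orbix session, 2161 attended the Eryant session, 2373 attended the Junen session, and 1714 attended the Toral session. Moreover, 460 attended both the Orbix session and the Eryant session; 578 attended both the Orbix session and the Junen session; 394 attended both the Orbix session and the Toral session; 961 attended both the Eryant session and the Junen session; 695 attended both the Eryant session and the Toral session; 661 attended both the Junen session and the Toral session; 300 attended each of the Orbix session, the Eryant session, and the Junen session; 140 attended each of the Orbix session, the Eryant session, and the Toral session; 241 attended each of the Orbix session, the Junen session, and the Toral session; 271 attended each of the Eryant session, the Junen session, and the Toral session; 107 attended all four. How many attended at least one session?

Using inclusion–exclusion:
|union| = 1226 + 2161 + 2373 + 1714 − 460 − 578 − 394 − 961 − 695 − 661 + 300 + 140 + 241 + 271 − 107 = 4570

4570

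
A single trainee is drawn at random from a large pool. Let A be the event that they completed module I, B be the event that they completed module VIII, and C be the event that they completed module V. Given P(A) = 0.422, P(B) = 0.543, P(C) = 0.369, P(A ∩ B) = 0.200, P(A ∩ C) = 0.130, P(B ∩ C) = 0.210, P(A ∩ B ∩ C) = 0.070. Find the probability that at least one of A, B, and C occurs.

0.864

By inclusion–exclusion:
P(A ∪ B ∪ C) = 0.422 + 0.543 + 0.369 − 0.200 − 0.130 − 0.210 + 0.070 = 0.864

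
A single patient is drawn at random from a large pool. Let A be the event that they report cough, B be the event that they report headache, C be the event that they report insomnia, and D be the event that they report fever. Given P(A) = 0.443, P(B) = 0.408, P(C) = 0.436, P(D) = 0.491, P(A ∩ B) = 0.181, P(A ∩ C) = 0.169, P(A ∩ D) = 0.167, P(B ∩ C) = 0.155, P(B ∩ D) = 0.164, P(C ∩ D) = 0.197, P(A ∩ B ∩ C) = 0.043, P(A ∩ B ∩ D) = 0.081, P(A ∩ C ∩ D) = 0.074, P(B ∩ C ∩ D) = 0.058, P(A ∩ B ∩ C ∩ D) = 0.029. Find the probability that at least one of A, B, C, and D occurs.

0.972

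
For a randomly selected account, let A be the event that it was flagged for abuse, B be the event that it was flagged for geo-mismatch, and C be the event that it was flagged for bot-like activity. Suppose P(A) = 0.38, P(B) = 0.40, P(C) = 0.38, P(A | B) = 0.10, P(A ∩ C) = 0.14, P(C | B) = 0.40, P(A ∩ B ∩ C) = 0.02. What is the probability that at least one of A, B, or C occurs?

P(A ∩ B) = P(B)·P(A|B) = 0.40 × 0.10 = 0.04
P(B ∩ C) = P(B)·P(C|B) = 0.40 × 0.40 = 0.16
P(A ∪ B ∪ C) = 0.38 + 0.40 + 0.38 − 0.04 − 0.14 − 0.16 + 0.02 = 0.84

0.84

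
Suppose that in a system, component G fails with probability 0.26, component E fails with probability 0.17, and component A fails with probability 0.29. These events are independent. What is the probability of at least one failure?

0.563918

P(none) = (1 − 0.26) × (1 − 0.17) × (1 − 0.29) = 0.74 × 0.83 × 0.71 = 0.436082
P(at least one) = 1 − 0.436082 = 0.563918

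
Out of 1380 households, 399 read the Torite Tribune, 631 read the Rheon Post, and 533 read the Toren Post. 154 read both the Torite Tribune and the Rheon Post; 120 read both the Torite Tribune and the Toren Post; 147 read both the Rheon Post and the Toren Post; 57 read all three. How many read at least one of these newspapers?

1199

Using inclusion–exclusion:
N(≥1) = 399 + 631 + 533 − 154 − 120 − 147 + 57 = 1199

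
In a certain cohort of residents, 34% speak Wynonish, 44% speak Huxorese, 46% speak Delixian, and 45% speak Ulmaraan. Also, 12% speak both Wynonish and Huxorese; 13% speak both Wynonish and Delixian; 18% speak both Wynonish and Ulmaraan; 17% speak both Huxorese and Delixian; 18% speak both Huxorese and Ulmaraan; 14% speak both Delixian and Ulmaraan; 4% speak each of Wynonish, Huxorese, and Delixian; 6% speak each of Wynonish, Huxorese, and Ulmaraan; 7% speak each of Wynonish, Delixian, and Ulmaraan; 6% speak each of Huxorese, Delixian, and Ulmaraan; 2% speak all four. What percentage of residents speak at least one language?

98%

Inclusion–exclusion gives
P(union) = 34 + 44 + 46 + 45 − 12 − 13 − 18 − 17 − 18 − 14 + 4 + 6 + 7 + 6 − 2 = 98%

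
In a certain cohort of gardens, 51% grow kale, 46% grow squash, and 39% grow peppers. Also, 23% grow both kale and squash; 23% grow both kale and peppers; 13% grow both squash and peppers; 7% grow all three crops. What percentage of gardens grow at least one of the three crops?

84%

Apply inclusion-exclusion:
P(union) = 51 + 46 + 39 − 23 − 23 − 13 + 7 = 84%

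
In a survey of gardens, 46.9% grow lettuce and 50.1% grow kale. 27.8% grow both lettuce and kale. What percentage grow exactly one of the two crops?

P(exactly one) = 46.9 + 50.1 − 2·27.8 = 41.4%

41.4%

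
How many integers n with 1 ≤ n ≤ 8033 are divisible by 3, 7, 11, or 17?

4105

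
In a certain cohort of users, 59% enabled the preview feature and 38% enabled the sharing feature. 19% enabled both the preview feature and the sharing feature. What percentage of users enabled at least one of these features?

P(at least one) = 59 + 38 − 19 = 78%

78%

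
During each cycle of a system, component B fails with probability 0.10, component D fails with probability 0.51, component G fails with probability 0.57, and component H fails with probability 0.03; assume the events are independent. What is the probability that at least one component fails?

Since the events are independent, P(none) is the product of the individual non-occurrence probabilities.
P(none) = (1 − 0.10) × (1 − 0.51) × (1 − 0.57) × (1 − 0.03) = 0.90 × 0.49 × 0.43 × 0.97 = 0.1839411
P(at least one) = 1 − 0.1839411 = 0.8160589

0.8160589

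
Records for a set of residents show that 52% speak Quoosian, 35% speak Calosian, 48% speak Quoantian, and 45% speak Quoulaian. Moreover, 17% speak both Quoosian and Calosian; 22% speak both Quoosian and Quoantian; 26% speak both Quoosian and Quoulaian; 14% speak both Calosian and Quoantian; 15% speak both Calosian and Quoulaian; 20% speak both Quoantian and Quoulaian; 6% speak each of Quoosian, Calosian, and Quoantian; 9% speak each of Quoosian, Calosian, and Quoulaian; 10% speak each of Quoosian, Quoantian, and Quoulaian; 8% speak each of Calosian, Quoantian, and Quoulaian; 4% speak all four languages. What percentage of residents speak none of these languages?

P(≥1) = 52 + 35 + 48 + 45 − 17 − 22 − 26 − 14 − 15 − 20 + 6 + 9 + 10 + 8 − 4 = 95%
P(none) = 100% − 95% = 5%

5%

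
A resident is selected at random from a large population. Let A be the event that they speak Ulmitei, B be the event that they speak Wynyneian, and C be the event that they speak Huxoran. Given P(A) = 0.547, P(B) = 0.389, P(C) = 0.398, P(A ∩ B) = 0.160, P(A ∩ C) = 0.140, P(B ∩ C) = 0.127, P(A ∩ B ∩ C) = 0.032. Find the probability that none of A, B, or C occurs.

0.061

P(A ∪ B ∪ C) = 0.547 + 0.389 + 0.398 − 0.160 − 0.140 − 0.127 + 0.032 = 0.939
P(none) = 1 − 0.939 = 0.061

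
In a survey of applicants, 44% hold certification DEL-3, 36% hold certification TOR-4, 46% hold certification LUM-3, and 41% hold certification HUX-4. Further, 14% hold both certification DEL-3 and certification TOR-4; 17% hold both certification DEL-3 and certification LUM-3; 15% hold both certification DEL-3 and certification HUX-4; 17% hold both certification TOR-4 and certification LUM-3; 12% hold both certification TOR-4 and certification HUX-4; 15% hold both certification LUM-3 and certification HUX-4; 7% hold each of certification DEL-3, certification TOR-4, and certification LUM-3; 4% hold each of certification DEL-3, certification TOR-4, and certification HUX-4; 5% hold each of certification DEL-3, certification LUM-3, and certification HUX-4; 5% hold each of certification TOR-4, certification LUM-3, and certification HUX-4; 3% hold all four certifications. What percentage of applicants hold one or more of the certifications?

By inclusion-exclusion,
P(≥1) = 44 + 36 + 46 + 41 − 14 − 17 − 15 − 17 − 12 − 15 + 7 + 4 + 5 + 5 − 3 = 95%

95%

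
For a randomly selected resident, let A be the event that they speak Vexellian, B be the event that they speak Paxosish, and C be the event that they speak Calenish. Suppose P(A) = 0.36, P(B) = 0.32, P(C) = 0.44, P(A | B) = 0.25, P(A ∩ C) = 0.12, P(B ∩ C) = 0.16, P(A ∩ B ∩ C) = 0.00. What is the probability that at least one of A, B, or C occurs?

P(A ∩ B) = P(B)·P(A|B) = 0.32 × 0.25 = 0.08
Apply inclusion-exclusion:
P(A ∪ B ∪ C) = 0.36 + 0.32 + 0.44 − 0.08 − 0.12 − 0.16 + 0.00 = 0.76

0.76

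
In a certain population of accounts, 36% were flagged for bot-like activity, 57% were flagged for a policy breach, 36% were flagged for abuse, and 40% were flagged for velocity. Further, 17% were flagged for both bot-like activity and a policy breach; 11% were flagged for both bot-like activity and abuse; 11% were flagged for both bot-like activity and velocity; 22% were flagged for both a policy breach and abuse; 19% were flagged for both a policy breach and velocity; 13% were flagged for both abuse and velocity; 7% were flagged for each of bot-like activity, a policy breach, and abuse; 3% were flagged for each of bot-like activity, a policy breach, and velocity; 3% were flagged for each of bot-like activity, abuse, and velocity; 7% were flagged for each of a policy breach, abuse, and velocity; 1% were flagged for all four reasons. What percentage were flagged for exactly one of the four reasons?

39%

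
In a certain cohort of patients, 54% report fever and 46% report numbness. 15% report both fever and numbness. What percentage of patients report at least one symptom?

85%

P(≥1) = 54 + 46 − 15 = 85%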